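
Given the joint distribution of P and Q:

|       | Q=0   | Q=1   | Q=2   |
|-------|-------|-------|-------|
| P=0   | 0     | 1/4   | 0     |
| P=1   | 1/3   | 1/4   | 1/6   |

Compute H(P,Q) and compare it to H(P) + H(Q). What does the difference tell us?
Marginal P(P) (row sums):
  P(P=0) = 0 + 1/4 + 0 = 1/4
  P(P=1) = 1/3 + 1/4 + 1/6 = 3/4
Marginal P(Q) (column sums):
  P(Q=0) = 0 + 1/3 = 1/3
  P(Q=1) = 1/4 + 1/4 = 1/2
  P(Q=2) = 0 + 1/6 = 1/6

H(P,Q) = -[(1/4)·log₂(1/4) + (1/3)·log₂(1/3) + (1/4)·log₂(1/4) + (1/6)·log₂(1/6)]
  = 0.5000 + 0.5283 + 0.5000 + 0.4308
  = 1.9591 bits
H(P) = -[(1/4)·log₂(1/4) + (3/4)·log₂(3/4)]
  = 0.5000 + 0.3113
  = 0.8113 bits
H(Q) = -[(1/3)·log₂(1/3) + (1/2)·log₂(1/2) + (1/6)·log₂(1/6)]
  = 0.5283 + 0.5000 + 0.4308
  = 1.4591 bits

H(P) + H(Q) = 0.8113 + 1.4591 = 2.2704 bits
Difference: H(P) + H(Q) - H(P,Q) = 2.2704 - 1.9591 = 0.3113 bits = I(P;Q)

The difference is the mutual information; it is positive here, so P and Q are dependent (knowing one reduces uncertainty about the other by 0.3113 bits).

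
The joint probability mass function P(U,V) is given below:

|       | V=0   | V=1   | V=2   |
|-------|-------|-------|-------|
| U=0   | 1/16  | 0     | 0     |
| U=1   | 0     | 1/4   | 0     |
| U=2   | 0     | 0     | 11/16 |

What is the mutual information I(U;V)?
Marginal P(U) (row sums):
  P(U=0) = 1/16 + 0 + 0 = 1/16
  P(U=1) = 0 + 1/4 + 0 = 1/4
  P(U=2) = 0 + 0 + 11/16 = 11/16
Marginal P(V) (column sums):
  P(V=0) = 1/16 + 0 + 0 = 1/16
  P(V=1) = 0 + 1/4 + 0 = 1/4
  P(V=2) = 0 + 0 + 11/16 = 11/16

H(U) = -[(1/16)·log₂(1/16) + (1/4)·log₂(1/4) + (11/16)·log₂(11/16)]
  = 0.2500 + 0.5000 + 0.3716
  = 1.1216 bits
H(V) = -[(1/16)·log₂(1/16) + (1/4)·log₂(1/4) + (11/16)·log₂(11/16)]
  = 0.2500 + 0.5000 + 0.3716
  = 1.1216 bits
H(U,V) = -[(1/16)·log₂(1/16) + (1/4)·log₂(1/4) + (11/16)·log₂(11/16)]
  = 0.2500 + 0.5000 + 0.3716
  = 1.1216 bits

I(U;V) = H(U) + H(V) - H(U,V)
  = 1.1216 + 1.1216 - 1.1216
  = 1.1216 bits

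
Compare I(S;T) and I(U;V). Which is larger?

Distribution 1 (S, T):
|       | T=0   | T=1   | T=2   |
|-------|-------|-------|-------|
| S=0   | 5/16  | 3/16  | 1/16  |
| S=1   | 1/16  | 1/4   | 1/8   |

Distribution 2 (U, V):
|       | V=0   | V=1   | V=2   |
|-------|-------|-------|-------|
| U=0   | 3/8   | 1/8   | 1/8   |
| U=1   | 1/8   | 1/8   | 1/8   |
Distribution 1 (S, T):
Marginal P(S) (row sums):
  P(S=0) = 5/16 + 3/16 + 1/16 = 9/16
  P(S=1) = 1/16 + 1/4 + 1/8 = 7/16
Marginal P(T) (column sums):
  P(T=0) = 5/16 + 1/16 = 3/8
  P(T=1) = 3/16 + 1/4 = 7/16
  P(T=2) = 1/16 + 1/8 = 3/16

H(S) = -[(9/16)·log₂(9/16) + (7/16)·log₂(7/16)]
  = 0.4669 + 0.5218
  = 0.9887 bits
H(T) = -[(3/8)·log₂(3/8) + (7/16)·log₂(7/16) + (3/16)·log₂(3/16)]
  = 0.5306 + 0.5218 + 0.4528
  = 1.5052 bits
H(S,T) = -[(5/16)·log₂(5/16) + (3/16)·log₂(3/16) + (1/16)·log₂(1/16) + (1/16)·log₂(1/16) + (1/4)·log₂(1/4) + (1/8)·log₂(1/8)]
  = 0.5244 + 0.4528 + 0.2500 + 0.2500 + 0.5000 + 0.3750
  = 2.3522 bits

I(S;T) = H(S) + H(T) - H(S,T)
  = 0.9887 + 1.5052 - 2.3522
  = 0.1417 bits

Distribution 2 (U, V):
Marginal P(U) (row sums):
  P(U=0) = 3/8 + 1/8 + 1/8 = 5/8
  P(U=1) = 1/8 + 1/8 + 1/8 = 3/8
Marginal P(V) (column sums):
  P(V=0) = 3/8 + 1/8 = 1/2
  P(V=1) = 1/8 + 1/8 = 1/4
  P(V=2) = 1/8 + 1/8 = 1/4

H(U) = -[(5/8)·log₂(5/8) + (3/8)·log₂(3/8)]
  = 0.4238 + 0.5306
  = 0.9544 bits
H(V) = -[(1/2)·log₂(1/2) + (1/4)·log₂(1/4) + (1/4)·log₂(1/4)]
  = 0.5000 + 0.5000 + 0.5000
  = 1.5000 bits
H(U,V) = -[(3/8)·log₂(3/8) + (1/8)·log₂(1/8) + (1/8)·log₂(1/8) + (1/8)·log₂(1/8) + (1/8)·log₂(1/8) + (1/8)·log₂(1/8)]
  = 0.5306 + 0.3750 + 0.3750 + 0.3750 + 0.3750 + 0.3750
  = 2.4056 bits

I(U;V) = H(U) + H(V) - H(U,V)
  = 0.9544 + 1.5000 - 2.4056
  = 0.0488 bits

I(S;T) = 0.1417 bits > I(U;V) = 0.0488 bits, so (S, T) has the higher mutual information (stronger dependence).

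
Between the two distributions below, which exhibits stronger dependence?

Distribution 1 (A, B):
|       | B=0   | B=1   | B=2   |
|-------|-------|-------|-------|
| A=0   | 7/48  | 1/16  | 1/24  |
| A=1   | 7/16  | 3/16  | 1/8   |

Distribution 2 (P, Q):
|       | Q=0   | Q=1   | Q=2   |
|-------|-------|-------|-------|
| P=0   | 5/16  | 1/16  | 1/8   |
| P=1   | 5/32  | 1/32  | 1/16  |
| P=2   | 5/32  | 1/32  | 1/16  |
Distribution 1 (A, B):
Marginal P(A) (row sums):
  P(A=0) = 7/48 + 1/16 + 1/24 = 1/4
  P(A=1) = 7/16 + 3/16 + 1/8 = 3/4
Marginal P(B) (column sums):
  P(B=0) = 7/48 + 7/16 = 7/12
  P(B=1) = 1/16 + 3/16 = 1/4
  P(B=2) = 1/24 + 1/8 = 1/6

H(A) = -[(1/4)·log₂(1/4) + (3/4)·log₂(3/4)]
  = 0.5000 + 0.3113
  = 0.8113 bits
H(B) = -[(7/12)·log₂(7/12) + (1/4)·log₂(1/4) + (1/6)·log₂(1/6)]
  = 0.4536 + 0.5000 + 0.4308
  = 1.3844 bits
H(A,B) = -[(7/48)·log₂(7/48) + (1/16)·log₂(1/16) + (1/24)·log₂(1/24) + (7/16)·log₂(7/16) + (3/16)·log₂(3/16) + (1/8)·log₂(1/8)]
  = 0.4051 + 0.2500 + 0.1910 + 0.5218 + 0.4528 + 0.3750
  = 2.1957 bits

I(A;B) = H(A) + H(B) - H(A,B)
  = 0.8113 + 1.3844 - 2.1957
  = 0.0000 bits

Distribution 2 (P, Q):
Marginal P(P) (row sums):
  P(P=0) = 5/16 + 1/16 + 1/8 = 1/2
  P(P=1) = 5/32 + 1/32 + 1/16 = 1/4
  P(P=2) = 5/32 + 1/32 + 1/16 = 1/4
Marginal P(Q) (column sums):
  P(Q=0) = 5/16 + 5/32 + 5/32 = 5/8
  P(Q=1) = 1/16 + 1/32 + 1/32 = 1/8
  P(Q=2) = 1/8 + 1/16 + 1/16 = 1/4

H(P) = -[(1/2)·log₂(1/2) + (1/4)·log₂(1/4) + (1/4)·log₂(1/4)]
  = 0.5000 + 0.5000 + 0.5000
  = 1.5000 bits
H(Q) = -[(5/8)·log₂(5/8) + (1/8)·log₂(1/8) + (1/4)·log₂(1/4)]
  = 0.4238 + 0.3750 + 0.5000
  = 1.2988 bits
H(P,Q) = -[(5/16)·log₂(5/16) + (1/16)·log₂(1/16) + (1/8)·log₂(1/8) + (5/32)·log₂(5/32) + (1/32)·log₂(1/32) + (1/16)·log₂(1/16) + (5/32)·log₂(5/32) + (1/32)·log₂(1/32) + (1/16)·log₂(1/16)]
  = 0.5244 + 0.2500 + 0.3750 + 0.4184 + 0.1563 + 0.2500 + 0.4184 + 0.1563 + 0.2500
  = 2.7988 bits

I(P;Q) = H(P) + H(Q) - H(P,Q)
  = 1.5000 + 1.2988 - 2.7988
  = 0.0000 bits

Both joint tables factor as the product of their marginals, so I(A;B) = I(P;Q) = 0 bits: neither is larger (both pairs are independent).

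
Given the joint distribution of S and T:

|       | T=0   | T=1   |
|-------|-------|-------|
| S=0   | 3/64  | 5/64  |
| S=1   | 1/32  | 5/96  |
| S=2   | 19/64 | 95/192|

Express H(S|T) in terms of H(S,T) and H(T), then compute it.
H(S|T) = H(S,T) - H(T)

Marginal P(T) (column sums):
  P(T=0) = 3/64 + 1/32 + 19/64 = 3/8
  P(T=1) = 5/64 + 5/96 + 95/192 = 5/8

H(S,T) = -[(3/64)·log₂(3/64) + (5/64)·log₂(5/64) + (1/32)·log₂(1/32) + (5/96)·log₂(5/96) + (19/64)·log₂(19/64) + (95/192)·log₂(95/192)]
  = 0.2070 + 0.2873 + 0.1563 + 0.2220 + 0.5201 + 0.5023
  = 1.8950 bits
H(T) = -[(3/8)·log₂(3/8) + (5/8)·log₂(5/8)]
  = 0.5306 + 0.4238
  = 0.9544 bits

H(S|T) = 1.8950 - 0.9544 = 0.9406 bits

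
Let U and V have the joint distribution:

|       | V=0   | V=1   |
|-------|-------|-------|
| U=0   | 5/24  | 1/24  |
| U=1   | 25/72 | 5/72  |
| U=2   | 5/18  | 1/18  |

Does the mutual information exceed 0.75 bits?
Marginal P(U) (row sums):
  P(U=0) = 5/24 + 1/24 = 1/4
  P(U=1) = 25/72 + 5/72 = 5/12
  P(U=2) = 5/18 + 1/18 = 1/3
Marginal P(V) (column sums):
  P(V=0) = 5/24 + 25/72 + 5/18 = 5/6
  P(V=1) = 1/24 + 5/72 + 1/18 = 1/6

H(U) = -[(1/4)·log₂(1/4) + (5/12)·log₂(5/12) + (1/3)·log₂(1/3)]
  = 0.5000 + 0.5263 + 0.5283
  = 1.5546 bits
H(V) = -[(5/6)·log₂(5/6) + (1/6)·log₂(1/6)]
  = 0.2192 + 0.4308
  = 0.6500 bits
H(U,V) = -[(5/24)·log₂(5/24) + (1/24)·log₂(1/24) + (25/72)·log₂(25/72) + (5/72)·log₂(5/72) + (5/18)·log₂(5/18) + (1/18)·log₂(1/18)]
  = 0.4715 + 0.1910 + 0.5299 + 0.2672 + 0.5133 + 0.2317
  = 2.2046 bits

I(U;V) = H(U) + H(V) - H(U,V)
  = 1.5546 + 0.6500 - 2.2046
  = 0.0000 bits

No. I(U;V) = 0.0000 bits, which is ≤ 0.75 bits.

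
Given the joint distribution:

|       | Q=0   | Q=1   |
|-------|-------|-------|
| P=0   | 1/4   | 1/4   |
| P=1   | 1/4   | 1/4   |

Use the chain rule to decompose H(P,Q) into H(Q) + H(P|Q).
By the chain rule: H(P,Q) = H(Q) + H(P|Q)

Marginal P(Q) (column sums):
  P(Q=0) = 1/4 + 1/4 = 1/2
  P(Q=1) = 1/4 + 1/4 = 1/2
H(Q) = -[(1/2)·log₂(1/2) + (1/2)·log₂(1/2)]
  = 0.5000 + 0.5000
  = 1.0000 bits
H(P|Q) = -Σ P(P,Q)·log₂ P(P|Q), where P(P|Q) = P(P,Q) / P(Q)
  (P=0,Q=0): P(P|Q) = (1/4)/(1/2) = 1/2;  -(1/4)·log₂(1/2) = 0.2500
  (P=0,Q=1): P(P|Q) = (1/4)/(1/2) = 1/2;  -(1/4)·log₂(1/2) = 0.2500
  (P=1,Q=0): P(P|Q) = (1/4)/(1/2) = 1/2;  -(1/4)·log₂(1/2) = 0.2500
  (P=1,Q=1): P(P|Q) = (1/4)/(1/2) = 1/2;  -(1/4)·log₂(1/2) = 0.2500
H(P|Q) = 0.2500 + 0.2500 + 0.2500 + 0.2500
  = 1.0000 bits

H(P,Q) = H(Q) + H(P|Q) = 1.0000 + 1.0000 = 2.0000 bits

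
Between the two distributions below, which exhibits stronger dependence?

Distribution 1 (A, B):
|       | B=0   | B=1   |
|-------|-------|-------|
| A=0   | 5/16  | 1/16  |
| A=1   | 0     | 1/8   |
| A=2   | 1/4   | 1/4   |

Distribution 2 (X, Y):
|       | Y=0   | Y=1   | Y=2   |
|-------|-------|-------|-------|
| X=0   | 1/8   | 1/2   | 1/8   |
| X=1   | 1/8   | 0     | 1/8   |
Distribution 1 (A, B):
Marginal P(A) (row sums):
  P(A=0) = 5/16 + 1/16 = 3/8
  P(A=1) = 0 + 1/8 = 1/8
  P(A=2) = 1/4 + 1/4 = 1/2
Marginal P(B) (column sums):
  P(B=0) = 5/16 + 0 + 1/4 = 9/16
  P(B=1) = 1/16 + 1/8 + 1/4 = 7/16

H(A) = -[(3/8)·log₂(3/8) + (1/8)·log₂(1/8) + (1/2)·log₂(1/2)]
  = 0.5306 + 0.3750 + 0.5000
  = 1.4056 bits
H(B) = -[(9/16)·log₂(9/16) + (7/16)·log₂(7/16)]
  = 0.4669 + 0.5218
  = 0.9887 bits
H(A,B) = -[(5/16)·log₂(5/16) + (1/16)·log₂(1/16) + (1/8)·log₂(1/8) + (1/4)·log₂(1/4) + (1/4)·log₂(1/4)]
  = 0.5244 + 0.2500 + 0.3750 + 0.5000 + 0.5000
  = 2.1494 bits

I(A;B) = H(A) + H(B) - H(A,B)
  = 1.4056 + 0.9887 - 2.1494
  = 0.2449 bits

Distribution 2 (X, Y):
Marginal P(X) (row sums):
  P(X=0) = 1/8 + 1/2 + 1/8 = 3/4
  P(X=1) = 1/8 + 0 + 1/8 = 1/4
Marginal P(Y) (column sums):
  P(Y=0) = 1/8 + 1/8 = 1/4
  P(Y=1) = 1/2 + 0 = 1/2
  P(Y=2) = 1/8 + 1/8 = 1/4

H(X) = -[(3/4)·log₂(3/4) + (1/4)·log₂(1/4)]
  = 0.3113 + 0.5000
  = 0.8113 bits
H(Y) = -[(1/4)·log₂(1/4) + (1/2)·log₂(1/2) + (1/4)·log₂(1/4)]
  = 0.5000 + 0.5000 + 0.5000
  = 1.5000 bits
H(X,Y) = -[(1/8)·log₂(1/8) + (1/2)·log₂(1/2) + (1/8)·log₂(1/8) + (1/8)·log₂(1/8) + (1/8)·log₂(1/8)]
  = 0.3750 + 0.5000 + 0.3750 + 0.3750 + 0.3750
  = 2.0000 bits

I(X;Y) = H(X) + H(Y) - H(X,Y)
  = 0.8113 + 1.5000 - 2.0000
  = 0.3113 bits

I(X;Y) = 0.3113 bits > I(A;B) = 0.2449 bits, so (X, Y) has the higher mutual information (stronger dependence).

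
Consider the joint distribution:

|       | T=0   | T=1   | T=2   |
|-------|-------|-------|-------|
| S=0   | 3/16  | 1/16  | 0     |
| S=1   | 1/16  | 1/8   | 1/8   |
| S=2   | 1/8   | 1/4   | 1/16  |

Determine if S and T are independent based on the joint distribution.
Marginal P(S) (row sums):
  P(S=0) = 3/16 + 1/16 + 0 = 1/4
  P(S=1) = 1/16 + 1/8 + 1/8 = 5/16
  P(S=2) = 1/8 + 1/4 + 1/16 = 7/16
Marginal P(T) (column sums):
  P(T=0) = 3/16 + 1/16 + 1/8 = 3/8
  P(T=1) = 1/16 + 1/8 + 1/4 = 7/16
  P(T=2) = 0 + 1/8 + 1/16 = 3/16

S and T are independent iff P(S=i,T=j) = P(S=i)·P(T=j) for every cell.
  P(S=0)·P(T=0) = 1/4 × 3/8 = 3/32, but P(S=0,T=0) = 3/16 ✗

No, S and T are not independent. Quantitatively, I(S;T) > 0:

H(S) = -[(1/4)·log₂(1/4) + (5/16)·log₂(5/16) + (7/16)·log₂(7/16)]
  = 0.5000 + 0.5244 + 0.5218
  = 1.5462 bits
H(T) = -[(3/8)·log₂(3/8) + (7/16)·log₂(7/16) + (3/16)·log₂(3/16)]
  = 0.5306 + 0.5218 + 0.4528
  = 1.5052 bits
H(S,T) = -[(3/16)·log₂(3/16) + (1/16)·log₂(1/16) + (1/16)·log₂(1/16) + (1/8)·log₂(1/8) + (1/8)·log₂(1/8) + (1/8)·log₂(1/8) + (1/4)·log₂(1/4) + (1/16)·log₂(1/16)]
  = 0.4528 + 0.2500 + 0.2500 + 0.3750 + 0.3750 + 0.3750 + 0.5000 + 0.2500
  = 2.8278 bits
I(S;T) = H(S) + H(T) - H(S,T) = 1.5462 + 1.5052 - 2.8278 = 0.2236 bits > 0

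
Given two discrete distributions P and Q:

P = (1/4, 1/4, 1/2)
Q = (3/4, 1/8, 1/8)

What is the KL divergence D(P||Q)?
D(P||Q) = Σ P(i) log₂(P(i)/Q(i))
  i=0: (1/4) × log₂((1/4)/(3/4)) = (1/4) × log₂(1/3) = -0.3962
  i=1: (1/4) × log₂((1/4)/(1/8)) = (1/4) × log₂(2) = 0.2500
  i=2: (1/2) × log₂((1/2)/(1/8)) = (1/2) × log₂(4) = 1.0000
D(P||Q) = -0.3962 + 0.2500 + 1.0000
  = 0.8538 bits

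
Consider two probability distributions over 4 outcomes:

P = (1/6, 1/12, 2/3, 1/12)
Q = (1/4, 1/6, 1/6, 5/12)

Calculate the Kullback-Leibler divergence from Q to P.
D(P||Q) = Σ P(i) log₂(P(i)/Q(i))
  i=0: (1/6) × log₂((1/6)/(1/4)) = (1/6) × log₂(2/3) = -0.0975
  i=1: (1/12) × log₂((1/12)/(1/6)) = (1/12) × log₂(1/2) = -0.0833
  i=2: (2/3) × log₂((2/3)/(1/6)) = (2/3) × log₂(4) = 1.3333
  i=3: (1/12) × log₂((1/12)/(5/12)) = (1/12) × log₂(1/5) = -0.1935
D(P||Q) = -0.0975 - 0.0833 + 1.3333 - 0.1935
  = 0.9590 bits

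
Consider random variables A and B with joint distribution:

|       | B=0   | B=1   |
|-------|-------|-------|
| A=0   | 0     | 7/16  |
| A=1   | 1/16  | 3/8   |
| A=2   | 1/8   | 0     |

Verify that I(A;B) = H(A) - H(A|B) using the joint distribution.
Left side, from I(A;B) = H(A) + H(B) - H(A,B):
Marginal P(A) (row sums):
  P(A=0) = 0 + 7/16 = 7/16
  P(A=1) = 1/16 + 3/8 = 7/16
  P(A=2) = 1/8 + 0 = 1/8
Marginal P(B) (column sums):
  P(B=0) = 0 + 1/16 + 1/8 = 3/16
  P(B=1) = 7/16 + 3/8 + 0 = 13/16

H(A) = -[(7/16)·log₂(7/16) + (7/16)·log₂(7/16) + (1/8)·log₂(1/8)]
  = 0.5218 + 0.5218 + 0.3750
  = 1.4186 bits
H(B) = -[(3/16)·log₂(3/16) + (13/16)·log₂(13/16)]
  = 0.4528 + 0.2434
  = 0.6962 bits
H(A,B) = -[(7/16)·log₂(7/16) + (1/16)·log₂(1/16) + (3/8)·log₂(3/8) + (1/8)·log₂(1/8)]
  = 0.5218 + 0.2500 + 0.5306 + 0.3750
  = 1.6774 bits

I(A;B) = H(A) + H(B) - H(A,B)
  = 1.4186 + 0.6962 - 1.6774
  = 0.4374 bits

Right side, with H(A|B) computed directly from the conditional probabilities:
H(A|B) = -Σ P(A,B)·log₂ P(A|B), where P(A|B) = P(A,B) / P(B)
  (cells with P(A,B) = 0 contribute 0)
  (A=0,B=1): P(A|B) = (7/16)/(13/16) = 7/13;  -(7/16)·log₂(7/13) = 0.3907
  (A=1,B=0): P(A|B) = (1/16)/(3/16) = 1/3;  -(1/16)·log₂(1/3) = 0.0991
  (A=1,B=1): P(A|B) = (3/8)/(13/16) = 6/13;  -(3/8)·log₂(6/13) = 0.4183
  (A=2,B=0): P(A|B) = (1/8)/(3/16) = 2/3;  -(1/8)·log₂(2/3) = 0.0731
H(A|B) = 0.3907 + 0.0991 + 0.4183 + 0.0731
  = 0.9812 bits
H(A) - H(A|B) = 1.4186 - 0.9812 = 0.4374 bits

Both sides equal 0.4374 bits, so I(A;B) = H(A) - H(A|B) ✓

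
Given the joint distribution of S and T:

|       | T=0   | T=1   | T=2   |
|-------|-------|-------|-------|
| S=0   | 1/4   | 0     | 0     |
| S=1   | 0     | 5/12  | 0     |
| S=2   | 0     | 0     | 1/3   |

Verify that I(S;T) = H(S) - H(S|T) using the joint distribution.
Left side, from I(S;T) = H(S) + H(T) - H(S,T):
Marginal P(S) (row sums):
  P(S=0) = 1/4 + 0 + 0 = 1/4
  P(S=1) = 0 + 5/12 + 0 = 5/12
  P(S=2) = 0 + 0 + 1/3 = 1/3
Marginal P(T) (column sums):
  P(T=0) = 1/4 + 0 + 0 = 1/4
  P(T=1) = 0 + 5/12 + 0 = 5/12
  P(T=2) = 0 + 0 + 1/3 = 1/3

H(S) = -[(1/4)·log₂(1/4) + (5/12)·log₂(5/12) + (1/3)·log₂(1/3)]
  = 0.5000 + 0.5263 + 0.5283
  = 1.5546 bits
H(T) = -[(1/4)·log₂(1/4) + (5/12)·log₂(5/12) + (1/3)·log₂(1/3)]
  = 0.5000 + 0.5263 + 0.5283
  = 1.5546 bits
H(S,T) = -[(1/4)·log₂(1/4) + (5/12)·log₂(5/12) + (1/3)·log₂(1/3)]
  = 0.5000 + 0.5263 + 0.5283
  = 1.5546 bits

I(S;T) = H(S) + H(T) - H(S,T)
  = 1.5546 + 1.5546 - 1.5546
  = 1.5546 bits

Right side, with H(S|T) computed directly from the conditional probabilities:
H(S|T) = -Σ P(S,T)·log₂ P(S|T), where P(S|T) = P(S,T) / P(T)
  (cells with P(S,T) = 0 contribute 0)
  (S=0,T=0): P(S|T) = (1/4)/(1/4) = 1;  -(1/4)·log₂(1) = 0.0000
  (S=1,T=1): P(S|T) = (5/12)/(5/12) = 1;  -(5/12)·log₂(1) = 0.0000
  (S=2,T=2): P(S|T) = (1/3)/(1/3) = 1;  -(1/3)·log₂(1) = 0.0000
H(S|T) = 0.0000 + 0.0000 + 0.0000
  = 0.0000 bits
H(S) - H(S|T) = 1.5546 - 0.0000 = 1.5546 bits

Both sides equal 1.5546 bits, so I(S;T) = H(S) - H(S|T) ✓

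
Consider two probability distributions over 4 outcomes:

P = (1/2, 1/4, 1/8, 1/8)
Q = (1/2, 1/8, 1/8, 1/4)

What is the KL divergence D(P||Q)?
D(P||Q) = Σ P(i) log₂(P(i)/Q(i))
  i=0: (1/2) × log₂((1/2)/(1/2)) = (1/2) × log₂(1) = 0.0000
  i=1: (1/4) × log₂((1/4)/(1/8)) = (1/4) × log₂(2) = 0.2500
  i=2: (1/8) × log₂((1/8)/(1/8)) = (1/8) × log₂(1) = 0.0000
  i=3: (1/8) × log₂((1/8)/(1/4)) = (1/8) × log₂(1/2) = -0.1250
D(P||Q) = 0.0000 + 0.2500 + 0.0000 - 0.1250
  = 0.1250 bits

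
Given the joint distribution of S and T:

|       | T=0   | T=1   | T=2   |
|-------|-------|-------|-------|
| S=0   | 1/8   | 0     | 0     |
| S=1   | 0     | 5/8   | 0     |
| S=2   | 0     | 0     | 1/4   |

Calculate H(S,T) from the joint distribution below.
H(S,T) = -Σ P(S,T) log₂ P(S,T), summed over the non-zero cells:
H(S,T) = -[(1/8)·log₂(1/8) + (5/8)·log₂(5/8) + (1/4)·log₂(1/4)]
  = 0.3750 + 0.4238 + 0.5000
  = 1.2988 bits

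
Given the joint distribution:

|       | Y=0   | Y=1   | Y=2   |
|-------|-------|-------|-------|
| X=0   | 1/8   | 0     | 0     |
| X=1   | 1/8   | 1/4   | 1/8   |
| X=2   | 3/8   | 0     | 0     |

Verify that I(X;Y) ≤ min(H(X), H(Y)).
Marginal P(X) (row sums):
  P(X=0) = 1/8 + 0 + 0 = 1/8
  P(X=1) = 1/8 + 1/4 + 1/8 = 1/2
  P(X=2) = 3/8 + 0 + 0 = 3/8
Marginal P(Y) (column sums):
  P(Y=0) = 1/8 + 1/8 + 3/8 = 5/8
  P(Y=1) = 0 + 1/4 + 0 = 1/4
  P(Y=2) = 0 + 1/8 + 0 = 1/8

H(X) = -[(1/8)·log₂(1/8) + (1/2)·log₂(1/2) + (3/8)·log₂(3/8)]
  = 0.3750 + 0.5000 + 0.5306
  = 1.4056 bits
H(Y) = -[(5/8)·log₂(5/8) + (1/4)·log₂(1/4) + (1/8)·log₂(1/8)]
  = 0.4238 + 0.5000 + 0.3750
  = 1.2988 bits
H(X,Y) = -[(1/8)·log₂(1/8) + (1/8)·log₂(1/8) + (1/4)·log₂(1/4) + (1/8)·log₂(1/8) + (3/8)·log₂(3/8)]
  = 0.3750 + 0.3750 + 0.5000 + 0.3750 + 0.5306
  = 2.1556 bits

I(X;Y) = H(X) + H(Y) - H(X,Y)
  = 1.4056 + 1.2988 - 2.1556
  = 0.5488 bits

min(H(X), H(Y)) = min(1.4056, 1.2988) = 1.2988 bits
Since 0.5488 ≤ 1.2988, the bound is satisfied ✓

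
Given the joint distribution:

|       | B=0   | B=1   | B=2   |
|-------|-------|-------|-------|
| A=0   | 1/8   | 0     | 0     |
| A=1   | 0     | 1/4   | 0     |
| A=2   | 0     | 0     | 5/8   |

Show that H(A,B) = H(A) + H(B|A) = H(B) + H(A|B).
Marginal P(A) (row sums):
  P(A=0) = 1/8 + 0 + 0 = 1/8
  P(A=1) = 0 + 1/4 + 0 = 1/4
  P(A=2) = 0 + 0 + 5/8 = 5/8
Marginal P(B) (column sums):
  P(B=0) = 1/8 + 0 + 0 = 1/8
  P(B=1) = 0 + 1/4 + 0 = 1/4
  P(B=2) = 0 + 0 + 5/8 = 5/8

Decomposition 1: H(A) + H(B|A)
H(A) = -[(1/8)·log₂(1/8) + (1/4)·log₂(1/4) + (5/8)·log₂(5/8)]
  = 0.3750 + 0.5000 + 0.4238
  = 1.2988 bits
H(B|A) = -Σ P(A,B)·log₂ P(B|A), where P(B|A) = P(A,B) / P(A)
  (cells with P(A,B) = 0 contribute 0)
  (A=0,B=0): P(B|A) = (1/8)/(1/8) = 1;  -(1/8)·log₂(1) = 0.0000
  (A=1,B=1): P(B|A) = (1/4)/(1/4) = 1;  -(1/4)·log₂(1) = 0.0000
  (A=2,B=2): P(B|A) = (5/8)/(5/8) = 1;  -(5/8)·log₂(1) = 0.0000
H(B|A) = 0.0000 + 0.0000 + 0.0000
  = 0.0000 bits
H(A) + H(B|A) = 1.2988 + 0.0000 = 1.2988 bits

Decomposition 2: H(B) + H(A|B)
H(B) = -[(1/8)·log₂(1/8) + (1/4)·log₂(1/4) + (5/8)·log₂(5/8)]
  = 0.3750 + 0.5000 + 0.4238
  = 1.2988 bits
H(A|B) = -Σ P(A,B)·log₂ P(A|B), where P(A|B) = P(A,B) / P(B)
  (cells with P(A,B) = 0 contribute 0)
  (A=0,B=0): P(A|B) = (1/8)/(1/8) = 1;  -(1/8)·log₂(1) = 0.0000
  (A=1,B=1): P(A|B) = (1/4)/(1/4) = 1;  -(1/4)·log₂(1) = 0.0000
  (A=2,B=2): P(A|B) = (5/8)/(5/8) = 1;  -(5/8)·log₂(1) = 0.0000
H(A|B) = 0.0000 + 0.0000 + 0.0000
  = 0.0000 bits
H(B) + H(A|B) = 1.2988 + 0.0000 = 1.2988 bits

Direct computation of the joint entropy:
H(A,B) = -[(1/8)·log₂(1/8) + (1/4)·log₂(1/4) + (5/8)·log₂(5/8)]
  = 0.3750 + 0.5000 + 0.4238
  = 1.2988 bits

All three agree: H(A,B) = 1.2988 bits ✓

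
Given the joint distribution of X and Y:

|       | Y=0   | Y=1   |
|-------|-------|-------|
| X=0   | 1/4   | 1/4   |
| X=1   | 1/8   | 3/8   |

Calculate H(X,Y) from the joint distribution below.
H(X,Y) = -Σ P(X,Y) log₂ P(X,Y), summed over the non-zero cells:
H(X,Y) = -[(1/4)·log₂(1/4) + (1/4)·log₂(1/4) + (1/8)·log₂(1/8) + (3/8)·log₂(3/8)]
  = 0.5000 + 0.5000 + 0.3750 + 0.5306
  = 1.9056 bits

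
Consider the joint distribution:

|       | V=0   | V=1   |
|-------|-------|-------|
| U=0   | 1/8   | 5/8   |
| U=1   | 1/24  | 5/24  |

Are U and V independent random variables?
Marginal P(U) (row sums):
  P(U=0) = 1/8 + 5/8 = 3/4
  P(U=1) = 1/24 + 5/24 = 1/4
Marginal P(V) (column sums):
  P(V=0) = 1/8 + 1/24 = 1/6
  P(V=1) = 5/8 + 5/24 = 5/6

U and V are independent iff P(U=i,V=j) = P(U=i)·P(V=j) for every cell.
  P(U=0)·P(V=0) = 3/4 × 1/6 = 1/8 = P(U=0,V=0) ✓
  P(U=0)·P(V=1) = 3/4 × 5/6 = 5/8 = P(U=0,V=1) ✓
  P(U=1)·P(V=0) = 1/4 × 1/6 = 1/24 = P(U=1,V=0) ✓
  P(U=1)·P(V=1) = 1/4 × 5/6 = 5/24 = P(U=1,V=1) ✓

Yes, U and V are independent: every cell factors, so I(U;V) = 0 bits.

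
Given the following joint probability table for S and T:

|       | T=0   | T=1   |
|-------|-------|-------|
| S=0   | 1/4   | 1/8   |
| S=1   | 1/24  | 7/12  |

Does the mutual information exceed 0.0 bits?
Marginal P(S) (row sums):
  P(S=0) = 1/4 + 1/8 = 3/8
  P(S=1) = 1/24 + 7/12 = 5/8
Marginal P(T) (column sums):
  P(T=0) = 1/4 + 1/24 = 7/24
  P(T=1) = 1/8 + 7/12 = 17/24

H(S) = -[(3/8)·log₂(3/8) + (5/8)·log₂(5/8)]
  = 0.5306 + 0.4238
  = 0.9544 bits
H(T) = -[(7/24)·log₂(7/24) + (17/24)·log₂(17/24)]
  = 0.5185 + 0.3524
  = 0.8709 bits
H(S,T) = -[(1/4)·log₂(1/4) + (1/8)·log₂(1/8) + (1/24)·log₂(1/24) + (7/12)·log₂(7/12)]
  = 0.5000 + 0.3750 + 0.1910 + 0.4536
  = 1.5196 bits

I(S;T) = H(S) + H(T) - H(S,T)
  = 0.9544 + 0.8709 - 1.5196
  = 0.3057 bits

Yes. I(S;T) = 0.3057 bits, which is > 0.0 bits.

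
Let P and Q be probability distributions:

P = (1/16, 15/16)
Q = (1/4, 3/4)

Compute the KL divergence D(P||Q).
D(P||Q) = Σ P(i) log₂(P(i)/Q(i))
  i=0: (1/16) × log₂((1/16)/(1/4)) = (1/16) × log₂(1/4) = -0.1250
  i=1: (15/16) × log₂((15/16)/(3/4)) = (15/16) × log₂(5/4) = 0.3018
D(P||Q) = -0.1250 + 0.3018
  = 0.1768 bits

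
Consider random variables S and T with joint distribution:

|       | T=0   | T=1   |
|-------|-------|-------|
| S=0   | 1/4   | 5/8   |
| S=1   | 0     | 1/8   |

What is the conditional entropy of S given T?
Marginal P(T) (column sums):
  P(T=0) = 1/4 + 0 = 1/4
  P(T=1) = 5/8 + 1/8 = 3/4

H(S|T) = -Σ P(S,T)·log₂ P(S|T), where P(S|T) = P(S,T) / P(T)
  (cells with P(S,T) = 0 contribute 0)
  (S=0,T=0): P(S|T) = (1/4)/(1/4) = 1;  -(1/4)·log₂(1) = 0.0000
  (S=0,T=1): P(S|T) = (5/8)/(3/4) = 5/6;  -(5/8)·log₂(5/6) = 0.1644
  (S=1,T=1): P(S|T) = (1/8)/(3/4) = 1/6;  -(1/8)·log₂(1/6) = 0.3231
H(S|T) = 0.0000 + 0.1644 + 0.3231
  = 0.4875 bits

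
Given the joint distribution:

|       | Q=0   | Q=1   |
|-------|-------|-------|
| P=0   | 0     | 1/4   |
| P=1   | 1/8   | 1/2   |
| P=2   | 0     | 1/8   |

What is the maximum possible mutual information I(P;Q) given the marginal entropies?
The upper bound on mutual information is I(P;Q) ≤ min(H(P), H(Q)).

Marginal P(P) (row sums):
  P(P=0) = 0 + 1/4 = 1/4
  P(P=1) = 1/8 + 1/2 = 5/8
  P(P=2) = 0 + 1/8 = 1/8
Marginal P(Q) (column sums):
  P(Q=0) = 0 + 1/8 + 0 = 1/8
  P(Q=1) = 1/4 + 1/2 + 1/8 = 7/8

H(P) = -[(1/4)·log₂(1/4) + (5/8)·log₂(5/8) + (1/8)·log₂(1/8)]
  = 0.5000 + 0.4238 + 0.3750
  = 1.2988 bits
H(Q) = -[(1/8)·log₂(1/8) + (7/8)·log₂(7/8)]
  = 0.3750 + 0.1686
  = 0.5436 bits

Maximum possible I(P;Q) = min(1.2988, 0.5436) = 0.5436 bits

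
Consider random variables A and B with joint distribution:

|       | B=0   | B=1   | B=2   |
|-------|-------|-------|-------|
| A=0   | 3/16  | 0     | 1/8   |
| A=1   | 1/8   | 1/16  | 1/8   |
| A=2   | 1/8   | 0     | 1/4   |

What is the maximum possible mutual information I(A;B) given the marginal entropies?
The upper bound on mutual information is I(A;B) ≤ min(H(A), H(B)).

Marginal P(A) (row sums):
  P(A=0) = 3/16 + 0 + 1/8 = 5/16
  P(A=1) = 1/8 + 1/16 + 1/8 = 5/16
  P(A=2) = 1/8 + 0 + 1/4 = 3/8
Marginal P(B) (column sums):
  P(B=0) = 3/16 + 1/8 + 1/8 = 7/16
  P(B=1) = 0 + 1/16 + 0 = 1/16
  P(B=2) = 1/8 + 1/8 + 1/4 = 1/2

H(A) = -[(5/16)·log₂(5/16) + (5/16)·log₂(5/16) + (3/8)·log₂(3/8)]
  = 0.5244 + 0.5244 + 0.5306
  = 1.5794 bits
H(B) = -[(7/16)·log₂(7/16) + (1/16)·log₂(1/16) + (1/2)·log₂(1/2)]
  = 0.5218 + 0.2500 + 0.5000
  = 1.2718 bits

Maximum possible I(A;B) = min(1.5794, 1.2718) = 1.2718 bits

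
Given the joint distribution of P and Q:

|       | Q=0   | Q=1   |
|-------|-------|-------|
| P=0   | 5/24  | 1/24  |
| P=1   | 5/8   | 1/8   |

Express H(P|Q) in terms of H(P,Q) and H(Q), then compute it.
H(P|Q) = H(P,Q) - H(Q)

Marginal P(Q) (column sums):
  P(Q=0) = 5/24 + 5/8 = 5/6
  P(Q=1) = 1/24 + 1/8 = 1/6

H(P,Q) = -[(5/24)·log₂(5/24) + (1/24)·log₂(1/24) + (5/8)·log₂(5/8) + (1/8)·log₂(1/8)]
  = 0.4715 + 0.1910 + 0.4238 + 0.3750
  = 1.4613 bits
H(Q) = -[(5/6)·log₂(5/6) + (1/6)·log₂(1/6)]
  = 0.2192 + 0.4308
  = 0.6500 bits

H(P|Q) = 1.4613 - 0.6500 = 0.8113 bits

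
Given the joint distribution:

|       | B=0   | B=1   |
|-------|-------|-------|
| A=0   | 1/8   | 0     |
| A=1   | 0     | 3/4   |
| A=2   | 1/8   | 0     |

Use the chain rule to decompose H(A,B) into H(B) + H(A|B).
By the chain rule: H(A,B) = H(B) + H(A|B)

Marginal P(B) (column sums):
  P(B=0) = 1/8 + 0 + 1/8 = 1/4
  P(B=1) = 0 + 3/4 + 0 = 3/4
H(B) = -[(1/4)·log₂(1/4) + (3/4)·log₂(3/4)]
  = 0.5000 + 0.3113
  = 0.8113 bits
H(A|B) = -Σ P(A,B)·log₂ P(A|B), where P(A|B) = P(A,B) / P(B)
  (cells with P(A,B) = 0 contribute 0)
  (A=0,B=0): P(A|B) = (1/8)/(1/4) = 1/2;  -(1/8)·log₂(1/2) = 0.1250
  (A=1,B=1): P(A|B) = (3/4)/(3/4) = 1;  -(3/4)·log₂(1) = 0.0000
  (A=2,B=0): P(A|B) = (1/8)/(1/4) = 1/2;  -(1/8)·log₂(1/2) = 0.1250
H(A|B) = 0.1250 + 0.0000 + 0.1250
  = 0.2500 bits

H(A,B) = H(B) + H(A|B) = 0.8113 + 0.2500 = 1.0613 bits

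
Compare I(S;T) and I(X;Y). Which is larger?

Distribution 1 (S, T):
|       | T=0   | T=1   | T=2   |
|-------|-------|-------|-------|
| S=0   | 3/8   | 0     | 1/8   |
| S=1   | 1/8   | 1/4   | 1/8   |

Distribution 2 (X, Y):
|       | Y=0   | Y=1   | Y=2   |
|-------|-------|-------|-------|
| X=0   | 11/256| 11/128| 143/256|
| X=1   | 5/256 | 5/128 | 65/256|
Distribution 1 (S, T):
Marginal P(S) (row sums):
  P(S=0) = 3/8 + 0 + 1/8 = 1/2
  P(S=1) = 1/8 + 1/4 + 1/8 = 1/2
Marginal P(T) (column sums):
  P(T=0) = 3/8 + 1/8 = 1/2
  P(T=1) = 0 + 1/4 = 1/4
  P(T=2) = 1/8 + 1/8 = 1/4

H(S) = -[(1/2)·log₂(1/2) + (1/2)·log₂(1/2)]
  = 0.5000 + 0.5000
  = 1.0000 bits
H(T) = -[(1/2)·log₂(1/2) + (1/4)·log₂(1/4) + (1/4)·log₂(1/4)]
  = 0.5000 + 0.5000 + 0.5000
  = 1.5000 bits
H(S,T) = -[(3/8)·log₂(3/8) + (1/8)·log₂(1/8) + (1/8)·log₂(1/8) + (1/4)·log₂(1/4) + (1/8)·log₂(1/8)]
  = 0.5306 + 0.3750 + 0.3750 + 0.5000 + 0.3750
  = 2.1556 bits

I(S;T) = H(S) + H(T) - H(S,T)
  = 1.0000 + 1.5000 - 2.1556
  = 0.3444 bits

Distribution 2 (X, Y):
Marginal P(X) (row sums):
  P(X=0) = 11/256 + 11/128 + 143/256 = 11/16
  P(X=1) = 5/256 + 5/128 + 65/256 = 5/16
Marginal P(Y) (column sums):
  P(Y=0) = 11/256 + 5/256 = 1/16
  P(Y=1) = 11/128 + 5/128 = 1/8
  P(Y=2) = 143/256 + 65/256 = 13/16

H(X) = -[(11/16)·log₂(11/16) + (5/16)·log₂(5/16)]
  = 0.3716 + 0.5244
  = 0.8960 bits
H(Y) = -[(1/16)·log₂(1/16) + (1/8)·log₂(1/8) + (13/16)·log₂(13/16)]
  = 0.2500 + 0.3750 + 0.2434
  = 0.8684 bits
H(X,Y) = -[(11/256)·log₂(11/256) + (11/128)·log₂(11/128) + (143/256)·log₂(143/256) + (5/256)·log₂(5/256) + (5/128)·log₂(5/128) + (65/256)·log₂(65/256)]
  = 0.1951 + 0.3043 + 0.4693 + 0.1109 + 0.1827 + 0.5021
  = 1.7644 bits

I(X;Y) = H(X) + H(Y) - H(X,Y)
  = 0.8960 + 0.8684 - 1.7644
  = 0.0000 bits

I(S;T) = 0.3444 bits > I(X;Y) = 0.0000 bits, so (S, T) has the higher mutual information (stronger dependence).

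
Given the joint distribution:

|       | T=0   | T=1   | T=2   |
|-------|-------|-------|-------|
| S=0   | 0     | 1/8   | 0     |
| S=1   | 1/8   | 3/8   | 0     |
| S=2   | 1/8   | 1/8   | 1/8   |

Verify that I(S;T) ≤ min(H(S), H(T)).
Marginal P(S) (row sums):
  P(S=0) = 0 + 1/8 + 0 = 1/8
  P(S=1) = 1/8 + 3/8 + 0 = 1/2
  P(S=2) = 1/8 + 1/8 + 1/8 = 3/8
Marginal P(T) (column sums):
  P(T=0) = 0 + 1/8 + 1/8 = 1/4
  P(T=1) = 1/8 + 3/8 + 1/8 = 5/8
  P(T=2) = 0 + 0 + 1/8 = 1/8

H(S) = -[(1/8)·log₂(1/8) + (1/2)·log₂(1/2) + (3/8)·log₂(3/8)]
  = 0.3750 + 0.5000 + 0.5306
  = 1.4056 bits
H(T) = -[(1/4)·log₂(1/4) + (5/8)·log₂(5/8) + (1/8)·log₂(1/8)]
  = 0.5000 + 0.4238 + 0.3750
  = 1.2988 bits
H(S,T) = -[(1/8)·log₂(1/8) + (1/8)·log₂(1/8) + (3/8)·log₂(3/8) + (1/8)·log₂(1/8) + (1/8)·log₂(1/8) + (1/8)·log₂(1/8)]
  = 0.3750 + 0.3750 + 0.5306 + 0.3750 + 0.3750 + 0.3750
  = 2.4056 bits

I(S;T) = H(S) + H(T) - H(S,T)
  = 1.4056 + 1.2988 - 2.4056
  = 0.2988 bits

min(H(S), H(T)) = min(1.4056, 1.2988) = 1.2988 bits
Since 0.2988 ≤ 1.2988, the bound is satisfied ✓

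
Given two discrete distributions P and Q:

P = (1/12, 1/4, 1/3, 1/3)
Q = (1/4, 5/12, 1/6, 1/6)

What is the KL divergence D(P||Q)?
D(P||Q) = Σ P(i) log₂(P(i)/Q(i))
  i=0: (1/12) × log₂((1/12)/(1/4)) = (1/12) × log₂(1/3) = -0.1321
  i=1: (1/4) × log₂((1/4)/(5/12)) = (1/4) × log₂(3/5) = -0.1842
  i=2: (1/3) × log₂((1/3)/(1/6)) = (1/3) × log₂(2) = 0.3333
  i=3: (1/3) × log₂((1/3)/(1/6)) = (1/3) × log₂(2) = 0.3333
D(P||Q) = -0.1321 - 0.1842 + 0.3333 + 0.3333
  = 0.3503 bits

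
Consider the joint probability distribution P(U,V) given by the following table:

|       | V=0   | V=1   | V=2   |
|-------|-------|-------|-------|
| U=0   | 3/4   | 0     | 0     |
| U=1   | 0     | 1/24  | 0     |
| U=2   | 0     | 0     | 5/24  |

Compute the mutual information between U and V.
Marginal P(U) (row sums):
  P(U=0) = 3/4 + 0 + 0 = 3/4
  P(U=1) = 0 + 1/24 + 0 = 1/24
  P(U=2) = 0 + 0 + 5/24 = 5/24
Marginal P(V) (column sums):
  P(V=0) = 3/4 + 0 + 0 = 3/4
  P(V=1) = 0 + 1/24 + 0 = 1/24
  P(V=2) = 0 + 0 + 5/24 = 5/24

H(U) = -[(3/4)·log₂(3/4) + (1/24)·log₂(1/24) + (5/24)·log₂(5/24)]
  = 0.3113 + 0.1910 + 0.4715
  = 0.9738 bits
H(V) = -[(3/4)·log₂(3/4) + (1/24)·log₂(1/24) + (5/24)·log₂(5/24)]
  = 0.3113 + 0.1910 + 0.4715
  = 0.9738 bits
H(U,V) = -[(3/4)·log₂(3/4) + (1/24)·log₂(1/24) + (5/24)·log₂(5/24)]
  = 0.3113 + 0.1910 + 0.4715
  = 0.9738 bits

I(U;V) = H(U) + H(V) - H(U,V)
  = 0.9738 + 0.9738 - 0.9738
  = 0.9738 bits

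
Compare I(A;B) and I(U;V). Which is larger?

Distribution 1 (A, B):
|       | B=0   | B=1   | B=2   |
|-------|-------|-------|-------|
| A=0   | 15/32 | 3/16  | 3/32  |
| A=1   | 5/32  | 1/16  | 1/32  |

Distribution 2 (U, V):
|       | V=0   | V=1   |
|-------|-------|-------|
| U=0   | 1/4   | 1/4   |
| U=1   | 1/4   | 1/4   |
Distribution 1 (A, B):
Marginal P(A) (row sums):
  P(A=0) = 15/32 + 3/16 + 3/32 = 3/4
  P(A=1) = 5/32 + 1/16 + 1/32 = 1/4
Marginal P(B) (column sums):
  P(B=0) = 15/32 + 5/32 = 5/8
  P(B=1) = 3/16 + 1/16 = 1/4
  P(B=2) = 3/32 + 1/32 = 1/8

H(A) = -[(3/4)·log₂(3/4) + (1/4)·log₂(1/4)]
  = 0.3113 + 0.5000
  = 0.8113 bits
H(B) = -[(5/8)·log₂(5/8) + (1/4)·log₂(1/4) + (1/8)·log₂(1/8)]
  = 0.4238 + 0.5000 + 0.3750
  = 1.2988 bits
H(A,B) = -[(15/32)·log₂(15/32) + (3/16)·log₂(3/16) + (3/32)·log₂(3/32) + (5/32)·log₂(5/32) + (1/16)·log₂(1/16) + (1/32)·log₂(1/32)]
  = 0.5124 + 0.4528 + 0.3202 + 0.4184 + 0.2500 + 0.1563
  = 2.1101 bits

I(A;B) = H(A) + H(B) - H(A,B)
  = 0.8113 + 1.2988 - 2.1101
  = 0.0000 bits

Distribution 2 (U, V):
Marginal P(U) (row sums):
  P(U=0) = 1/4 + 1/4 = 1/2
  P(U=1) = 1/4 + 1/4 = 1/2
Marginal P(V) (column sums):
  P(V=0) = 1/4 + 1/4 = 1/2
  P(V=1) = 1/4 + 1/4 = 1/2

H(U) = -[(1/2)·log₂(1/2) + (1/2)·log₂(1/2)]
  = 0.5000 + 0.5000
  = 1.0000 bits
H(V) = -[(1/2)·log₂(1/2) + (1/2)·log₂(1/2)]
  = 0.5000 + 0.5000
  = 1.0000 bits
H(U,V) = -[(1/4)·log₂(1/4) + (1/4)·log₂(1/4) + (1/4)·log₂(1/4) + (1/4)·log₂(1/4)]
  = 0.5000 + 0.5000 + 0.5000 + 0.5000
  = 2.0000 bits

I(U;V) = H(U) + H(V) - H(U,V)
  = 1.0000 + 1.0000 - 2.0000
  = 0.0000 bits

Both joint tables factor as the product of their marginals, so I(A;B) = I(U;V) = 0 bits: neither is larger (both pairs are independent).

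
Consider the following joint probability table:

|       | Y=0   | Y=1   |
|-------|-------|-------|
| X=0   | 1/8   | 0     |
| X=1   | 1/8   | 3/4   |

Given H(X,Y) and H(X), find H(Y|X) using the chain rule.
From the chain rule: H(X,Y) = H(X) + H(Y|X)
Therefore: H(Y|X) = H(X,Y) - H(X)

H(X,Y) = -[(1/8)·log₂(1/8) + (1/8)·log₂(1/8) + (3/4)·log₂(3/4)]
  = 0.3750 + 0.3750 + 0.3113
  = 1.0613 bits
Marginal P(X) (row sums):
  P(X=0) = 1/8 + 0 = 1/8
  P(X=1) = 1/8 + 3/4 = 7/8
H(X) = -[(1/8)·log₂(1/8) + (7/8)·log₂(7/8)]
  = 0.3750 + 0.1686
  = 0.5436 bits

H(Y|X) = 1.0613 - 0.5436 = 0.5177 bits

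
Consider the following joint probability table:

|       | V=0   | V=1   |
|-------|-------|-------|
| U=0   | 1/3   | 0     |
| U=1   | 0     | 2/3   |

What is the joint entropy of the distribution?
H(U,V) = -Σ P(U,V) log₂ P(U,V), summed over the non-zero cells:
H(U,V) = -[(1/3)·log₂(1/3) + (2/3)·log₂(2/3)]
  = 0.5283 + 0.3900
  = 0.9183 bits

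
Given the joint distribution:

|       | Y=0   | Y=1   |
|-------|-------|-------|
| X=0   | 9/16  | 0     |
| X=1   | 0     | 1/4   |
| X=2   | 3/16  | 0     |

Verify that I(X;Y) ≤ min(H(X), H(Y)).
Marginal P(X) (row sums):
  P(X=0) = 9/16 + 0 = 9/16
  P(X=1) = 0 + 1/4 = 1/4
  P(X=2) = 3/16 + 0 = 3/16
Marginal P(Y) (column sums):
  P(Y=0) = 9/16 + 0 + 3/16 = 3/4
  P(Y=1) = 0 + 1/4 + 0 = 1/4

H(X) = -[(9/16)·log₂(9/16) + (1/4)·log₂(1/4) + (3/16)·log₂(3/16)]
  = 0.4669 + 0.5000 + 0.4528
  = 1.4197 bits
H(Y) = -[(3/4)·log₂(3/4) + (1/4)·log₂(1/4)]
  = 0.3113 + 0.5000
  = 0.8113 bits
H(X,Y) = -[(9/16)·log₂(9/16) + (1/4)·log₂(1/4) + (3/16)·log₂(3/16)]
  = 0.4669 + 0.5000 + 0.4528
  = 1.4197 bits

I(X;Y) = H(X) + H(Y) - H(X,Y)
  = 1.4197 + 0.8113 - 1.4197
  = 0.8113 bits

min(H(X), H(Y)) = min(1.4197, 0.8113) = 0.8113 bits
Since 0.8113 ≤ 0.8113, the bound is satisfied ✓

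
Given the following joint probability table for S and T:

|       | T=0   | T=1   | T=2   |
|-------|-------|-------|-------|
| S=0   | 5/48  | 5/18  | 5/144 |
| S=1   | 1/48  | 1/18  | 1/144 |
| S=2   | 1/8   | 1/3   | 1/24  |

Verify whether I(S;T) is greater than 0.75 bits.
Marginal P(S) (row sums):
  P(S=0) = 5/48 + 5/18 + 5/144 = 5/12
  P(S=1) = 1/48 + 1/18 + 1/144 = 1/12
  P(S=2) = 1/8 + 1/3 + 1/24 = 1/2
Marginal P(T) (column sums):
  P(T=0) = 5/48 + 1/48 + 1/8 = 1/4
  P(T=1) = 5/18 + 1/18 + 1/3 = 2/3
  P(T=2) = 5/144 + 1/144 + 1/24 = 1/12

H(S) = -[(5/12)·log₂(5/12) + (1/12)·log₂(1/12) + (1/2)·log₂(1/2)]
  = 0.5263 + 0.2987 + 0.5000
  = 1.3250 bits
H(T) = -[(1/4)·log₂(1/4) + (2/3)·log₂(2/3) + (1/12)·log₂(1/12)]
  = 0.5000 + 0.3900 + 0.2987
  = 1.1887 bits
H(S,T) = -[(5/48)·log₂(5/48) + (5/18)·log₂(5/18) + (5/144)·log₂(5/144) + (1/48)·log₂(1/48) + (1/18)·log₂(1/18) + (1/144)·log₂(1/144) + (1/8)·log₂(1/8) + (1/3)·log₂(1/3) + (1/24)·log₂(1/24)]
  = 0.3399 + 0.5133 + 0.1683 + 0.1164 + 0.2317 + 0.0498 + 0.3750 + 0.5283 + 0.1910
  = 2.5137 bits

I(S;T) = H(S) + H(T) - H(S,T)
  = 1.3250 + 1.1887 - 2.5137
  = 0.0000 bits

No. I(S;T) = 0.0000 bits, which is ≤ 0.75 bits.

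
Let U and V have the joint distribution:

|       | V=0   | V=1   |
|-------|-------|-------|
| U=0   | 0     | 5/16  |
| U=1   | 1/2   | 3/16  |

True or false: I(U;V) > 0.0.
Marginal P(U) (row sums):
  P(U=0) = 0 + 5/16 = 5/16
  P(U=1) = 1/2 + 3/16 = 11/16
Marginal P(V) (column sums):
  P(V=0) = 0 + 1/2 = 1/2
  P(V=1) = 5/16 + 3/16 = 1/2

H(U) = -[(5/16)·log₂(5/16) + (11/16)·log₂(11/16)]
  = 0.5244 + 0.3716
  = 0.8960 bits
H(V) = -[(1/2)·log₂(1/2) + (1/2)·log₂(1/2)]
  = 0.5000 + 0.5000
  = 1.0000 bits
H(U,V) = -[(5/16)·log₂(5/16) + (1/2)·log₂(1/2) + (3/16)·log₂(3/16)]
  = 0.5244 + 0.5000 + 0.4528
  = 1.4772 bits

I(U;V) = H(U) + H(V) - H(U,V)
  = 0.8960 + 1.0000 - 1.4772
  = 0.4188 bits

True. I(U;V) = 0.4188 bits, which is > 0.0 bits.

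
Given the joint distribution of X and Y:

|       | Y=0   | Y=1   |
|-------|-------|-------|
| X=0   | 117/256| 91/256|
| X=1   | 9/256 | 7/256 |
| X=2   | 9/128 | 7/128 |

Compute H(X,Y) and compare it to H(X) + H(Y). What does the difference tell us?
Marginal P(X) (row sums):
  P(X=0) = 117/256 + 91/256 = 13/16
  P(X=1) = 9/256 + 7/256 = 1/16
  P(X=2) = 9/128 + 7/128 = 1/8
Marginal P(Y) (column sums):
  P(Y=0) = 117/256 + 9/256 + 9/128 = 9/16
  P(Y=1) = 91/256 + 7/256 + 7/128 = 7/16

H(X,Y) = -[(117/256)·log₂(117/256) + (91/256)·log₂(91/256) + (9/256)·log₂(9/256) + (7/256)·log₂(7/256) + (9/128)·log₂(9/128) + (7/128)·log₂(7/128)]
  = 0.5163 + 0.5304 + 0.1698 + 0.1420 + 0.2693 + 0.2293
  = 1.8571 bits
H(X) = -[(13/16)·log₂(13/16) + (1/16)·log₂(1/16) + (1/8)·log₂(1/8)]
  = 0.2434 + 0.2500 + 0.3750
  = 0.8684 bits
H(Y) = -[(9/16)·log₂(9/16) + (7/16)·log₂(7/16)]
  = 0.4669 + 0.5218
  = 0.9887 bits

H(X) + H(Y) = 0.8684 + 0.9887 = 1.8571 bits
Difference: H(X) + H(Y) - H(X,Y) = 1.8571 - 1.8571 = 0.0000 bits = I(X;Y)

The difference is the mutual information; it is 0 here, so X and Y are independent (the joint entropy equals the sum of the marginal entropies).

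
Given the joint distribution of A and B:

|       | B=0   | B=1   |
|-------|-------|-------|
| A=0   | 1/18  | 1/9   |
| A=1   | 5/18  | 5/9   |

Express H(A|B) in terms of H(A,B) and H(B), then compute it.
H(A|B) = H(A,B) - H(B)

Marginal P(B) (column sums):
  P(B=0) = 1/18 + 5/18 = 1/3
  P(B=1) = 1/9 + 5/9 = 2/3

H(A,B) = -[(1/18)·log₂(1/18) + (1/9)·log₂(1/9) + (5/18)·log₂(5/18) + (5/9)·log₂(5/9)]
  = 0.2317 + 0.3522 + 0.5133 + 0.4711
  = 1.5683 bits
H(B) = -[(1/3)·log₂(1/3) + (2/3)·log₂(2/3)]
  = 0.5283 + 0.3900
  = 0.9183 bits

H(A|B) = 1.5683 - 0.9183 = 0.6500 bits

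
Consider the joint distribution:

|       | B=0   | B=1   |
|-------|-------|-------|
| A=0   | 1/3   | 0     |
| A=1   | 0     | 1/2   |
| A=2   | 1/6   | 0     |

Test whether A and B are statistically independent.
Marginal P(A) (row sums):
  P(A=0) = 1/3 + 0 = 1/3
  P(A=1) = 0 + 1/2 = 1/2
  P(A=2) = 1/6 + 0 = 1/6
Marginal P(B) (column sums):
  P(B=0) = 1/3 + 0 + 1/6 = 1/2
  P(B=1) = 0 + 1/2 + 0 = 1/2

A and B are independent iff P(A=i,B=j) = P(A=i)·P(B=j) for every cell.
  P(A=0)·P(B=0) = 1/3 × 1/2 = 1/6, but P(A=0,B=0) = 1/3 ✗

No, A and B are not independent. Quantitatively, I(A;B) > 0:

H(A) = -[(1/3)·log₂(1/3) + (1/2)·log₂(1/2) + (1/6)·log₂(1/6)]
  = 0.5283 + 0.5000 + 0.4308
  = 1.4591 bits
H(B) = -[(1/2)·log₂(1/2) + (1/2)·log₂(1/2)]
  = 0.5000 + 0.5000
  = 1.0000 bits
H(A,B) = -[(1/3)·log₂(1/3) + (1/2)·log₂(1/2) + (1/6)·log₂(1/6)]
  = 0.5283 + 0.5000 + 0.4308
  = 1.4591 bits
I(A;B) = H(A) + H(B) - H(A,B) = 1.4591 + 1.0000 - 1.4591 = 1.0000 bits > 0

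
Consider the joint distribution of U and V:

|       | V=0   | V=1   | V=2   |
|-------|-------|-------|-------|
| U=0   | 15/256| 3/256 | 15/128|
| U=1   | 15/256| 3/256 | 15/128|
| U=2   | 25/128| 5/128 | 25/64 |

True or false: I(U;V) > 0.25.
Marginal P(U) (row sums):
  P(U=0) = 15/256 + 3/256 + 15/128 = 3/16
  P(U=1) = 15/256 + 3/256 + 15/128 = 3/16
  P(U=2) = 25/128 + 5/128 + 25/64 = 5/8
Marginal P(V) (column sums):
  P(V=0) = 15/256 + 15/256 + 25/128 = 5/16
  P(V=1) = 3/256 + 3/256 + 5/128 = 1/16
  P(V=2) = 15/128 + 15/128 + 25/64 = 5/8

H(U) = -[(3/16)·log₂(3/16) + (3/16)·log₂(3/16) + (5/8)·log₂(5/8)]
  = 0.4528 + 0.4528 + 0.4238
  = 1.3294 bits
H(V) = -[(5/16)·log₂(5/16) + (1/16)·log₂(1/16) + (5/8)·log₂(5/8)]
  = 0.5244 + 0.2500 + 0.4238
  = 1.1982 bits
H(U,V) = -[(15/256)·log₂(15/256) + (3/256)·log₂(3/256) + (15/128)·log₂(15/128) + (15/256)·log₂(15/256) + (3/256)·log₂(3/256) + (15/128)·log₂(15/128) + (25/128)·log₂(25/128) + (5/128)·log₂(5/128) + (25/64)·log₂(25/64)]
  = 0.2398 + 0.0752 + 0.3625 + 0.2398 + 0.0752 + 0.3625 + 0.4602 + 0.1827 + 0.5297
  = 2.5276 bits

I(U;V) = H(U) + H(V) - H(U,V)
  = 1.3294 + 1.1982 - 2.5276
  = 0.0000 bits

False. I(U;V) = 0.0000 bits, which is ≤ 0.25 bits.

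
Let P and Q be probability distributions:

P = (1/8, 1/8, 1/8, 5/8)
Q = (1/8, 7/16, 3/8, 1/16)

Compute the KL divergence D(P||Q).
D(P||Q) = Σ P(i) log₂(P(i)/Q(i))
  i=0: (1/8) × log₂((1/8)/(1/8)) = (1/8) × log₂(1) = 0.0000
  i=1: (1/8) × log₂((1/8)/(7/16)) = (1/8) × log₂(2/7) = -0.2259
  i=2: (1/8) × log₂((1/8)/(3/8)) = (1/8) × log₂(1/3) = -0.1981
  i=3: (5/8) × log₂((5/8)/(1/16)) = (5/8) × log₂(10) = 2.0762
D(P||Q) = 0.0000 - 0.2259 - 0.1981 + 2.0762
  = 1.6522 bits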